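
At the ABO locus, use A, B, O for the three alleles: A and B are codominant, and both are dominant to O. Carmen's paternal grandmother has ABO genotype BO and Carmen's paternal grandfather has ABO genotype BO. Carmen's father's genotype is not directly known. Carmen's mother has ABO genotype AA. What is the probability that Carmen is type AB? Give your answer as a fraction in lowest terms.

Carmen's father's ABO genotype from BO × BO: 1/4 BB, 1/2 BO, 1/4 OO.
Crossing each possibility with the mother AA and summing P(type AB): 1/4·1 + 1/2·1/2 + 1/4·0 = 1/2.

1/2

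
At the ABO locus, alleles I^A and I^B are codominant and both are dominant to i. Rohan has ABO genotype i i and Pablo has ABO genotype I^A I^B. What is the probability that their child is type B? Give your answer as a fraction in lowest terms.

ABO cross i i × I^A I^B → offspring phenotypes: 1/2 A, 1/2 B.
So P(type B) = 1/2.

1/2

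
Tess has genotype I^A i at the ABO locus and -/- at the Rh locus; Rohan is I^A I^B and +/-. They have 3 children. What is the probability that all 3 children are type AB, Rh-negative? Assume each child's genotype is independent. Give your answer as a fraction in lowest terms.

ABO cross I^A i × I^A I^B → 1/2 A, 1/4 B, 1/4 AB.
Rh cross -/- × +/- → 1/2 Rh+, 1/2 Rh-; so P(type AB, Rh-negative) = 1/4 × 1/2 = 1/8 per child.
All 3 independent: (1/8)^3 = 1/512.

1/512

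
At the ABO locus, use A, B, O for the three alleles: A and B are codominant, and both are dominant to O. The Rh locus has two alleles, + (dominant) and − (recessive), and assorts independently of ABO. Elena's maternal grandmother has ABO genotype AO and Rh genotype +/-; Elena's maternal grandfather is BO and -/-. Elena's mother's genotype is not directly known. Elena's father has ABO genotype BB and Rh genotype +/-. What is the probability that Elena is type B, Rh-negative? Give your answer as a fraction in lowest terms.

9/32

Elena's mother's ABO genotype from AO × BO: 1/4 AB, 1/4 AO, 1/4 BO, 1/4 OO.
Crossing each possibility with the father BB and summing P(type B): 1/4·1/2 + 1/4·1/2 + 1/4·1 + 1/4·1 = 3/4.
Similarly for Rh via the mother's Rh distribution: P(Rh-) = 3/8.
Independent loci: 3/4 × 3/8 = 9/32.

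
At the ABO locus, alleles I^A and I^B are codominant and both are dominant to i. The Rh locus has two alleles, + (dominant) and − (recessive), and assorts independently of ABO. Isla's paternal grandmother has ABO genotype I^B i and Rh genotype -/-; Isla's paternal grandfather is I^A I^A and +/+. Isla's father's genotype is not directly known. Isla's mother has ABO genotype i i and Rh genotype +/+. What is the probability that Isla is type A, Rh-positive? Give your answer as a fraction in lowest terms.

Isla's father's ABO genotype from I^B i × I^A I^A: 1/2 I^A I^B, 1/2 I^A i.
Crossing each possibility with the mother i i and summing P(type A): 1/2·1/2 + 1/2·1/2 = 1/2.
Similarly for Rh via the father's Rh distribution: P(Rh+) = 1.
Independent loci: 1/2 × 1 = 1/2.

1/2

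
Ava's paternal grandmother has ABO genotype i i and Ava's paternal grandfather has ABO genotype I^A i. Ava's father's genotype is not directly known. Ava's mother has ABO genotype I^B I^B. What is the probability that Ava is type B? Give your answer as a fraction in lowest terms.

3/4

Ava's father's ABO genotype from i i × I^A i: 1/2 I^A i, 1/2 i i.
Crossing each possibility with the mother I^B I^B and summing P(type B): 1/2·1/2 + 1/2·1 = 3/4.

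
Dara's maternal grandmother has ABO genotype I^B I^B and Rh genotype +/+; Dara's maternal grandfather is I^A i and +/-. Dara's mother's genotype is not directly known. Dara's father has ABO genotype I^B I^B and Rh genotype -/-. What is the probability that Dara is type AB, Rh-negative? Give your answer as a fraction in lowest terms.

1/16

Dara's mother's ABO genotype from I^B I^B × I^A i: 1/2 I^A I^B, 1/2 I^B i.
Crossing each possibility with the father I^B I^B and summing P(type AB): 1/2·1/2 + 1/2·0 = 1/4.
Similarly for Rh via the mother's Rh distribution: P(Rh-) = 1/4.
Independent loci: 1/4 × 1/4 = 1/16.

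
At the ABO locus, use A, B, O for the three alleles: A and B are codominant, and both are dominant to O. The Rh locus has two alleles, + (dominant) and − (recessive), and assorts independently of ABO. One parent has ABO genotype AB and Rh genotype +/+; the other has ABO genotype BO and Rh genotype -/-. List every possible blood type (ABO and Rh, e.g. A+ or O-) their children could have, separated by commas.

Gametes from AB × BO give offspring ABO genotypes AB, AO, BB, BO, i.e. phenotypes A, B, AB.
Rh cross +/+ × -/- → phenotypes Rh+.
Combining independently: A+, B+, AB+.

A+, B+, AB+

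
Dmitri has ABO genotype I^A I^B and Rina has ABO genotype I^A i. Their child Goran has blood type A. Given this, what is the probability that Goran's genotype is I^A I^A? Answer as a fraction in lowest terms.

Cross I^A I^B × I^A i → 1/4 I^A I^A, 1/4 I^A I^B, 1/4 I^A i, 1/4 I^B i.
Type-A genotypes among offspring: I^A I^A (1/4), I^A i (1/4); total 1/2.
P(I^A I^A | type A) = (1/4) / (1/2) = 1/2.

1/2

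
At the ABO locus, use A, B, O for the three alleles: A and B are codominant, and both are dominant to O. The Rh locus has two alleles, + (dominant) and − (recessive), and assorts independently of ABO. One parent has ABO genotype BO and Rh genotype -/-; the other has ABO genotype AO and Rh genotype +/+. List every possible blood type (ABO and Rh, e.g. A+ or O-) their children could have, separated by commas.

O+, A+, B+, AB+

Gametes from BO × AO give offspring ABO genotypes AB, AO, BO, OO, i.e. phenotypes O, A, B, AB.
Rh cross -/- × +/+ → phenotypes Rh+.
Combining independently: O+, A+, B+, AB+.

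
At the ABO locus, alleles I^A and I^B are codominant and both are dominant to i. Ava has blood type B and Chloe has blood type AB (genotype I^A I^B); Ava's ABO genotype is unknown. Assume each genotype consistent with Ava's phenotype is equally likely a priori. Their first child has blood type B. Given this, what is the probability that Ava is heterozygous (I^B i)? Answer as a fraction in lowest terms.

1/2

Possible genotypes: Ava ∈ {I^B I^B, I^B i}; Chloe ∈ {I^A I^B}.
Weight each parental genotype pair by prior × P(type-B child):
  I^B I^B × I^A I^B: posterior weight 1/2.
  I^B i × I^A I^B: posterior weight 1/2.
Sum the posterior weight over pairs where Ava is I^B i: 1/2.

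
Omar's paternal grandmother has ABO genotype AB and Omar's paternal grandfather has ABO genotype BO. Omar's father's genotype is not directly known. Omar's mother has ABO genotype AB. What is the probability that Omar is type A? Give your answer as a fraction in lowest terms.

1/4

Omar's father's ABO genotype from AB × BO: 1/4 AB, 1/4 AO, 1/4 BB, 1/4 BO.
Crossing each possibility with the mother AB and summing P(type A): 1/4·1/4 + 1/4·1/2 + 1/4·0 + 1/4·1/4 = 1/4.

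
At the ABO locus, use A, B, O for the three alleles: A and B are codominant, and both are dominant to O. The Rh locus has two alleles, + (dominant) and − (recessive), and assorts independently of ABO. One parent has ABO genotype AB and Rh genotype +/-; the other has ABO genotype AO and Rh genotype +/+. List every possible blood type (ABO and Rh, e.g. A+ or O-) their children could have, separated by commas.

A+, B+, AB+

Gametes from AB × AO give offspring ABO genotypes AA, AB, AO, BO, i.e. phenotypes A, B, AB.
Rh cross +/- × +/+ → phenotypes Rh+.
Combining independently: A+, B+, AB+.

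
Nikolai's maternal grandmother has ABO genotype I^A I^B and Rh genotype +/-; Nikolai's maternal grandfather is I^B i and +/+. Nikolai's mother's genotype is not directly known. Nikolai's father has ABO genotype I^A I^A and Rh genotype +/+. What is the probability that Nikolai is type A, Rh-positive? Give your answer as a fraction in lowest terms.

Nikolai's mother's ABO genotype from I^A I^B × I^B i: 1/4 I^A I^B, 1/4 I^A i, 1/4 I^B I^B, 1/4 I^B i.
Crossing each possibility with the father I^A I^A and summing P(type A): 1/4·1/2 + 1/4·1 + 1/4·0 + 1/4·1/2 = 1/2.
Similarly for Rh via the mother's Rh distribution: P(Rh+) = 1.
Independent loci: 1/2 × 1 = 1/2.

1/2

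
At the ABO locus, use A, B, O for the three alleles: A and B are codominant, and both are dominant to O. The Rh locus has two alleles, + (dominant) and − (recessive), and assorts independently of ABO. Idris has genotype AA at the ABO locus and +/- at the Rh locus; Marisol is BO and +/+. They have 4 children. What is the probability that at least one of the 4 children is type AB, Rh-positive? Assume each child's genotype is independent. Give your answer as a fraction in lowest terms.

ABO cross AA × BO → 1/2 A, 1/2 AB.
Rh cross +/- × +/+ → 1 Rh+; so P(type AB, Rh-positive) = 1/2 × 1 = 1/2 per child.
P(none) = (1/2)^4 = 1/16; P(at least one) = 1 − 1/16 = 15/16.

15/16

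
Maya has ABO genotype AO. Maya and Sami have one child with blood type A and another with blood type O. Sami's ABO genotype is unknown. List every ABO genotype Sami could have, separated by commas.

For each candidate genotype of Sami, check whether crossing it with AO can produce every observed child phenotype.
  AA → possible child types {A} ✗
  AB → possible child types {A, B, AB} ✗
  AO → possible child types {O, A} ✓
  BB → possible child types {B, AB} ✗
  BO → possible child types {O, A, B, AB} ✓
  OO → possible child types {O, A} ✓

AO, BO, OO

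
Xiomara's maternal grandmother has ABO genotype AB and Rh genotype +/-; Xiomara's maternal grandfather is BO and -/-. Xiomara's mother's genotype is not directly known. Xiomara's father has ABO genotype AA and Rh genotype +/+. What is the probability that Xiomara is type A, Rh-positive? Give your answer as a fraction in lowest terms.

1/2

Xiomara's mother's ABO genotype from AB × BO: 1/4 AB, 1/4 AO, 1/4 BB, 1/4 BO.
Crossing each possibility with the father AA and summing P(type A): 1/4·1/2 + 1/4·1 + 1/4·0 + 1/4·1/2 = 1/2.
Similarly for Rh via the mother's Rh distribution: P(Rh+) = 1.
Independent loci: 1/2 × 1 = 1/2.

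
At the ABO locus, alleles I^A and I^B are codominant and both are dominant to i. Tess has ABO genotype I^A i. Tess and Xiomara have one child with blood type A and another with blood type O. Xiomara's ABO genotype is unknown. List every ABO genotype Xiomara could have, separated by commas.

I^A i, I^B i, i i

For each candidate genotype of Xiomara, check whether crossing it with I^A i can produce every observed child phenotype.
  I^A I^A → possible child types {A} ✗
  I^A I^B → possible child types {A, B, AB} ✗
  I^A i → possible child types {O, A} ✓
  I^B I^B → possible child types {B, AB} ✗
  I^B i → possible child types {O, A, B, AB} ✓
  i i → possible child types {O, A} ✓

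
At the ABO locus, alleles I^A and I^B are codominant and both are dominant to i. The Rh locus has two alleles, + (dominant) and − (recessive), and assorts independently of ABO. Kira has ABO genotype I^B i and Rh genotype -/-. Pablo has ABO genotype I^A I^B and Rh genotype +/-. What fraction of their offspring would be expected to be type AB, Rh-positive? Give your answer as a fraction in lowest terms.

1/8

ABO cross I^B i × I^A I^B → offspring phenotypes: 1/4 A, 1/2 B, 1/4 AB.
Rh cross -/- × +/- → 1/2 Rh+, 1/2 Rh-.
Independent loci: P(type AB, Rh-positive) = 1/4 × 1/2 = 1/8.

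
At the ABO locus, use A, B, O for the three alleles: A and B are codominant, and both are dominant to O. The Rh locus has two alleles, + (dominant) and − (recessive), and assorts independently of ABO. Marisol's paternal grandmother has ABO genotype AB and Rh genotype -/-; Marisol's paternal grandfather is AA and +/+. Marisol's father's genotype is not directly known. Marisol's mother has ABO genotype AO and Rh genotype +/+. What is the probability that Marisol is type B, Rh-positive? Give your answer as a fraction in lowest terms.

Marisol's father's ABO genotype from AB × AA: 1/2 AA, 1/2 AB.
Crossing each possibility with the mother AO and summing P(type B): 1/2·0 + 1/2·1/4 = 1/8.
Similarly for Rh via the father's Rh distribution: P(Rh+) = 1.
Independent loci: 1/8 × 1 = 1/8.

1/8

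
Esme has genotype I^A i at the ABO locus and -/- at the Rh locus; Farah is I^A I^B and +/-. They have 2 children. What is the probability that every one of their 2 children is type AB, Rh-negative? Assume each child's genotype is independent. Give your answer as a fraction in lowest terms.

ABO cross I^A i × I^A I^B → 1/2 A, 1/4 B, 1/4 AB.
Rh cross -/- × +/- → 1/2 Rh+, 1/2 Rh-; so P(type AB, Rh-negative) = 1/4 × 1/2 = 1/8 per child.
All 2 independent: (1/8)^2 = 1/64.

1/64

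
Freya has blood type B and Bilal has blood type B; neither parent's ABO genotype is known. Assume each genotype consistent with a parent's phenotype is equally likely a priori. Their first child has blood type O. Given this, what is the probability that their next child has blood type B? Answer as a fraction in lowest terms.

Possible genotypes: Freya ∈ {I^B I^B, I^B i}; Bilal ∈ {I^B I^B, I^B i}.
Weight each parental genotype pair by prior × P(type-O child):
  I^B i × I^B i: posterior weight 1; P(next child type B) = 3/4.
Weighted sum = 3/4.

3/4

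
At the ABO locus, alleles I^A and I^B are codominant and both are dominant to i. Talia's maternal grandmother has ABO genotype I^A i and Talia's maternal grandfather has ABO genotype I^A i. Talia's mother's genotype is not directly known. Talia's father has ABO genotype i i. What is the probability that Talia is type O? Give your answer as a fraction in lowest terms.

Talia's mother's ABO genotype from I^A i × I^A i: 1/4 I^A I^A, 1/2 I^A i, 1/4 i i.
Crossing each possibility with the father i i and summing P(type O): 1/4·0 + 1/2·1/2 + 1/4·1 = 1/2.

1/2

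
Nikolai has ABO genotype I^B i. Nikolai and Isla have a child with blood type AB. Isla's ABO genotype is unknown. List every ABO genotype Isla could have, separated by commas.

For each candidate genotype of Isla, check whether crossing it with I^B i can produce every observed child phenotype.
  I^A I^A → possible child types {A, AB} ✓
  I^A I^B → possible child types {A, B, AB} ✓
  I^A i → possible child types {O, A, B, AB} ✓
  I^B I^B → possible child types {B} ✗
  I^B i → possible child types {O, B} ✗
  i i → possible child types {O, B} ✗

I^A I^A, I^A I^B, I^A i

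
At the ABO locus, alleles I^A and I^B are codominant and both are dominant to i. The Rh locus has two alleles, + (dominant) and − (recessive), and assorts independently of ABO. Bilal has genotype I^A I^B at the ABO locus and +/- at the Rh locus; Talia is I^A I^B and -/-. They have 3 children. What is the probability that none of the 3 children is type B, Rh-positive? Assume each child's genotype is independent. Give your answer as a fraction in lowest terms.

ABO cross I^A I^B × I^A I^B → 1/4 A, 1/4 B, 1/2 AB.
Rh cross +/- × -/- → 1/2 Rh+, 1/2 Rh-; so P(type B, Rh-positive) = 1/4 × 1/2 = 1/8 per child.
P(not type B, Rh-positive) = 7/8 for one child; (7/8)^3 = 343/512.

343/512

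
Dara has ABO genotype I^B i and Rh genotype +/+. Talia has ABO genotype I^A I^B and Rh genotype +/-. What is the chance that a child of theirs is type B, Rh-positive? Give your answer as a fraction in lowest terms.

ABO cross I^B i × I^A I^B → offspring phenotypes: 1/4 A, 1/2 B, 1/4 AB.
Rh cross +/+ × +/- → 1 Rh+.
Independent loci: P(type B, Rh-positive) = 1/2 × 1 = 1/2.

1/2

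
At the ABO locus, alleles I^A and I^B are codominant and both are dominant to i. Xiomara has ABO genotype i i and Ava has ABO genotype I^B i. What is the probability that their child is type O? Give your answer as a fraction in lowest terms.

1/2

ABO cross i i × I^B i → offspring phenotypes: 1/2 O, 1/2 B.
So P(type O) = 1/2.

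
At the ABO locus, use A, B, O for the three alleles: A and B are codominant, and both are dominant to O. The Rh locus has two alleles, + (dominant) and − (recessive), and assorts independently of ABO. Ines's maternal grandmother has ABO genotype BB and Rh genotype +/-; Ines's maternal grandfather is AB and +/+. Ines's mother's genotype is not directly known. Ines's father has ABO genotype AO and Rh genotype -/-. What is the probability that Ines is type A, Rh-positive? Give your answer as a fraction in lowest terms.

3/16

Ines's mother's ABO genotype from BB × AB: 1/2 AB, 1/2 BB.
Crossing each possibility with the father AO and summing P(type A): 1/2·1/2 + 1/2·0 = 1/4.
Similarly for Rh via the mother's Rh distribution: P(Rh+) = 3/4.
Independent loci: 1/4 × 3/4 = 3/16.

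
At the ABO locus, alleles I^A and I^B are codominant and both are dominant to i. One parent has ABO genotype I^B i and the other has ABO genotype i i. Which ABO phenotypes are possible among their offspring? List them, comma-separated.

O, B

Gametes from I^B i × i i give offspring ABO genotypes I^B i, i i, i.e. phenotypes O, B.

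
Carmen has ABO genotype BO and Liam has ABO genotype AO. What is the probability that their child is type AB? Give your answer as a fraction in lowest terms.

ABO cross BO × AO → offspring phenotypes: 1/4 O, 1/4 A, 1/4 B, 1/4 AB.
So P(type AB) = 1/4.

1/4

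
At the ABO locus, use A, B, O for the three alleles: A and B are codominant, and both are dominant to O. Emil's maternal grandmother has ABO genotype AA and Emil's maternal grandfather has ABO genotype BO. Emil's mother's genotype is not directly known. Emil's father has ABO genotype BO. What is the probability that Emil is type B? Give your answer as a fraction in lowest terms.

Emil's mother's ABO genotype from AA × BO: 1/2 AB, 1/2 AO.
Crossing each possibility with the father BO and summing P(type B): 1/2·1/2 + 1/2·1/4 = 3/8.

3/8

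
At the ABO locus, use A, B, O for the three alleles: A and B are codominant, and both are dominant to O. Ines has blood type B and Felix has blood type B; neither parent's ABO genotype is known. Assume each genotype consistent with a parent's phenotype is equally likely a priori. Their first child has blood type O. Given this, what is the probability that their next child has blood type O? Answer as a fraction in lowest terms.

1/4

Possible genotypes: Ines ∈ {BB, BO}; Felix ∈ {BB, BO}.
Weight each parental genotype pair by prior × P(type-O child):
  BO × BO: posterior weight 1; P(next child type O) = 1/4.
Weighted sum = 1/4.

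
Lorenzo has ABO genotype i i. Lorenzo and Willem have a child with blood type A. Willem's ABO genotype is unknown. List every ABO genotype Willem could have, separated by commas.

For each candidate genotype of Willem, check whether crossing it with i i can produce every observed child phenotype.
  I^A I^A → possible child types {A} ✓
  I^A I^B → possible child types {A, B} ✓
  I^A i → possible child types {O, A} ✓
  I^B I^B → possible child types {B} ✗
  I^B i → possible child types {O, B} ✗
  i i → possible child types {O} ✗

I^A I^A, I^A I^B, I^A i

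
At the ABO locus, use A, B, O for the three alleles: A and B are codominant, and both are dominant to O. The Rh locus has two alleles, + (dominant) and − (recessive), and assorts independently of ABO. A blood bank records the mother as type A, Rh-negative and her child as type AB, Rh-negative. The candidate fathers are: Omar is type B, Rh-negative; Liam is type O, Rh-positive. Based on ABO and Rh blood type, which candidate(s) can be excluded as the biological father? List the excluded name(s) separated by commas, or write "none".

Liam

A candidate is excluded only if no genotype consistent with his phenotype could produce a type AB, Rh-negative child with a type A, Rh-negative mother.
Liam (type O, Rh+): no genotype consistent with that phenotype can produce a type-AB Rh- child with a type-A mother.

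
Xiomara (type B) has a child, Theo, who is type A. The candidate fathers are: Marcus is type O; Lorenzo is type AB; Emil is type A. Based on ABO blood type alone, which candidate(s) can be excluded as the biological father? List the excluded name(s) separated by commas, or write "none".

A candidate is excluded only if no genotype consistent with his phenotype could produce a type A child with a type B mother.
Marcus (type O): no genotype consistent with that phenotype can produce a type-A child with a type-B mother.

Marcus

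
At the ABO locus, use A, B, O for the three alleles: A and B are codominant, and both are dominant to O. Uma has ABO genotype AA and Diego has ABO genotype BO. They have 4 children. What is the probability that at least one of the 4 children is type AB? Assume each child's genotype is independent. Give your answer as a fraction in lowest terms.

ABO cross AA × BO → 1/2 A, 1/2 AB.
So P(type AB) = 1/2 per child.
P(none) = (1/2)^4 = 1/16; P(at least one) = 1 − 1/16 = 15/16.

15/16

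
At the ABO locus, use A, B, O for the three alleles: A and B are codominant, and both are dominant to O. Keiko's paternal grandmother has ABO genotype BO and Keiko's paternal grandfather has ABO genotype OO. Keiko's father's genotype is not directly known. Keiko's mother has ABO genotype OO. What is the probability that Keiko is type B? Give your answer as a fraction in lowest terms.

Keiko's father's ABO genotype from BO × OO: 1/2 BO, 1/2 OO.
Crossing each possibility with the mother OO and summing P(type B): 1/2·1/2 + 1/2·0 = 1/4.

1/4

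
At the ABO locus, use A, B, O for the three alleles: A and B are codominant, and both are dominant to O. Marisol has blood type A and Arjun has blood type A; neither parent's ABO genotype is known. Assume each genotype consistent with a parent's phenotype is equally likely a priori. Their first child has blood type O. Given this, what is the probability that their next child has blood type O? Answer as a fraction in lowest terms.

Possible genotypes: Marisol ∈ {AA, AO}; Arjun ∈ {AA, AO}.
Weight each parental genotype pair by prior × P(type-O child):
  AO × AO: posterior weight 1; P(next child type O) = 1/4.
Weighted sum = 1/4.

1/4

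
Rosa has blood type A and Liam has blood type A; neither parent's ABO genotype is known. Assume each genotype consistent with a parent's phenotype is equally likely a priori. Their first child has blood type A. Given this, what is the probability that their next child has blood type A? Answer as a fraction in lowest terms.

19/20

Possible genotypes: Rosa ∈ {I^A I^A, I^A i}; Liam ∈ {I^A I^A, I^A i}.
Weight each parental genotype pair by prior × P(type-A child):
  I^A I^A × I^A I^A: posterior weight 4/15; P(next child type A) = 1.
  I^A I^A × I^A i: posterior weight 4/15; P(next child type A) = 1.
  I^A i × I^A I^A: posterior weight 4/15; P(next child type A) = 1.
  I^A i × I^A i: posterior weight 1/5; P(next child type A) = 3/4.
Weighted sum = 19/20.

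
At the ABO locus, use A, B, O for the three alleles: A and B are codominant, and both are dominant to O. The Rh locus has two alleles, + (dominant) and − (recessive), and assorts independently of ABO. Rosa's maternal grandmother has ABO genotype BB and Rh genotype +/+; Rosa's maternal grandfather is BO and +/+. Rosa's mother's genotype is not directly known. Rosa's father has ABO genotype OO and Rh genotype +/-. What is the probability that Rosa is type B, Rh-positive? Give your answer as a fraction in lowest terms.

3/4

Rosa's mother's ABO genotype from BB × BO: 1/2 BB, 1/2 BO.
Crossing each possibility with the father OO and summing P(type B): 1/2·1 + 1/2·1/2 = 3/4.
Similarly for Rh via the mother's Rh distribution: P(Rh+) = 1.
Independent loci: 3/4 × 1 = 3/4.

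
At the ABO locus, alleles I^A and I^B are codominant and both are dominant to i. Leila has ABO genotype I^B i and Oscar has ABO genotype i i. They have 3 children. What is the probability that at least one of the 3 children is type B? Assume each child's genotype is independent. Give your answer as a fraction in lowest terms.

ABO cross I^B i × i i → 1/2 O, 1/2 B.
So P(type B) = 1/2 per child.
P(none) = (1/2)^3 = 1/8; P(at least one) = 1 − 1/8 = 7/8.

7/8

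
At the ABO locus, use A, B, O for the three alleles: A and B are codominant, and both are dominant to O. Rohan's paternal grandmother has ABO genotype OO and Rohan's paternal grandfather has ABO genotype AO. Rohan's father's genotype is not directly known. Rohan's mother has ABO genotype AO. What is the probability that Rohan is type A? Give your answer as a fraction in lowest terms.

Rohan's father's ABO genotype from OO × AO: 1/2 AO, 1/2 OO.
Crossing each possibility with the mother AO and summing P(type A): 1/2·3/4 + 1/2·1/2 = 5/8.

5/8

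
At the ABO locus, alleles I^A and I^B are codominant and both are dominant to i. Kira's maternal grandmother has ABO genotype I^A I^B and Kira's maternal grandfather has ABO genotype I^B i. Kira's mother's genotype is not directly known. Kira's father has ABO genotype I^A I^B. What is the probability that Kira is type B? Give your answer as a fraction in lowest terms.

3/8

Kira's mother's ABO genotype from I^A I^B × I^B i: 1/4 I^A I^B, 1/4 I^A i, 1/4 I^B I^B, 1/4 I^B i.
Crossing each possibility with the father I^A I^B and summing P(type B): 1/4·1/4 + 1/4·1/4 + 1/4·1/2 + 1/4·1/2 = 3/8.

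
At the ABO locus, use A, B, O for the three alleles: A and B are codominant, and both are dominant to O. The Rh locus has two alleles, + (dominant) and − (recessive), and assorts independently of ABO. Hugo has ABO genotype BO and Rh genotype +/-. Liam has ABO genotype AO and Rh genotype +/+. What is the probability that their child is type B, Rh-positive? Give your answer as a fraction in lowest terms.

ABO cross BO × AO → offspring phenotypes: 1/4 O, 1/4 A, 1/4 B, 1/4 AB.
Rh cross +/- × +/+ → 1 Rh+.
Independent loci: P(type B, Rh-positive) = 1/4 × 1 = 1/4.

1/4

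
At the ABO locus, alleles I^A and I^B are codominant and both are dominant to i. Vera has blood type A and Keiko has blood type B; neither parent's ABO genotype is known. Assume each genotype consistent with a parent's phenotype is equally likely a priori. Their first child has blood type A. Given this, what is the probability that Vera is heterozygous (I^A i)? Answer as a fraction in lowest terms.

Possible genotypes: Vera ∈ {I^A I^A, I^A i}; Keiko ∈ {I^B I^B, I^B i}.
Weight each parental genotype pair by prior × P(type-A child):
  I^A I^A × I^B i: posterior weight 2/3.
  I^A i × I^B i: posterior weight 1/3.
Sum the posterior weight over pairs where Vera is I^A i: 1/3.

1/3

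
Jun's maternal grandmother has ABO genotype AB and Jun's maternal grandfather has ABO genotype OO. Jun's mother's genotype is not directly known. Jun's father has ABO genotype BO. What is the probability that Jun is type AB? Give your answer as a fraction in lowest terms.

1/8

Jun's mother's ABO genotype from AB × OO: 1/2 AO, 1/2 BO.
Crossing each possibility with the father BO and summing P(type AB): 1/2·1/4 + 1/2·0 = 1/8.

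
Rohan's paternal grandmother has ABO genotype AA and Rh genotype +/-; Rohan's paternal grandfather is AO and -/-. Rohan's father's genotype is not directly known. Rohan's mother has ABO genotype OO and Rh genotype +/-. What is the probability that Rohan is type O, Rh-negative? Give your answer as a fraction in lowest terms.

Rohan's father's ABO genotype from AA × AO: 1/2 AA, 1/2 AO.
Crossing each possibility with the mother OO and summing P(type O): 1/2·0 + 1/2·1/2 = 1/4.
Similarly for Rh via the father's Rh distribution: P(Rh-) = 3/8.
Independent loci: 1/4 × 3/8 = 3/32.

3/32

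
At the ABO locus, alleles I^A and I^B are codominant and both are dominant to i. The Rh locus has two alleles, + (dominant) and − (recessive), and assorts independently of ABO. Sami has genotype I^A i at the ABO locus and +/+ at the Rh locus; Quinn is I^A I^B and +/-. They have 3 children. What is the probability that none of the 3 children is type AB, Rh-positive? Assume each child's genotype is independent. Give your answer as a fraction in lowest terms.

27/64

ABO cross I^A i × I^A I^B → 1/2 A, 1/4 B, 1/4 AB.
Rh cross +/+ × +/- → 1 Rh+; so P(type AB, Rh-positive) = 1/4 × 1 = 1/4 per child.
P(not type AB, Rh-positive) = 3/4 for one child; (3/4)^3 = 27/64.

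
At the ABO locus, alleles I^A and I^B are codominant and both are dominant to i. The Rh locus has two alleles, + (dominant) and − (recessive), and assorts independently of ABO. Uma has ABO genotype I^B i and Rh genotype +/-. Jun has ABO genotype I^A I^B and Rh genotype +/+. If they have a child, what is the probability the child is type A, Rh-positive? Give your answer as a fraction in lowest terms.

ABO cross I^B i × I^A I^B → offspring phenotypes: 1/4 A, 1/2 B, 1/4 AB.
Rh cross +/- × +/+ → 1 Rh+.
Independent loci: P(type A, Rh-positive) = 1/4 × 1 = 1/4.

1/4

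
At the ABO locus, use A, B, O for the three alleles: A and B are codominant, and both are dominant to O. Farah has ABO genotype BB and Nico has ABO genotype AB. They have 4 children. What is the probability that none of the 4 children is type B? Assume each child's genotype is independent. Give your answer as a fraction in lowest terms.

ABO cross BB × AB → 1/2 B, 1/2 AB.
So P(type B) = 1/2 per child.
P(not type B) = 1/2 for one child; (1/2)^4 = 1/16.

1/16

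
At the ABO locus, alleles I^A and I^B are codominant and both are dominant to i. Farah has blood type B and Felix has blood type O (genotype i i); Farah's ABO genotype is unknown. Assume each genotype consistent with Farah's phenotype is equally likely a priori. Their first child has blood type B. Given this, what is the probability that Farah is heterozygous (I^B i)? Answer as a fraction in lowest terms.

Possible genotypes: Farah ∈ {I^B I^B, I^B i}; Felix ∈ {i i}.
Weight each parental genotype pair by prior × P(type-B child):
  I^B I^B × i i: posterior weight 2/3.
  I^B i × i i: posterior weight 1/3.
Sum the posterior weight over pairs where Farah is I^B i: 1/3.

1/3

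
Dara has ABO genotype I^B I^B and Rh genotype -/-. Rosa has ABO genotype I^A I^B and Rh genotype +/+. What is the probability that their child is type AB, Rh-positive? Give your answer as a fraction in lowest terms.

ABO cross I^B I^B × I^A I^B → offspring phenotypes: 1/2 B, 1/2 AB.
Rh cross -/- × +/+ → 1 Rh+.
Independent loci: P(type AB, Rh-positive) = 1/2 × 1 = 1/2.

1/2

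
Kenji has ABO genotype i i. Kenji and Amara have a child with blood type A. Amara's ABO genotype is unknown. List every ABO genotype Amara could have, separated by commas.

For each candidate genotype of Amara, check whether crossing it with i i can produce every observed child phenotype.
  I^A I^A → possible child types {A} ✓
  I^A I^B → possible child types {A, B} ✓
  I^A i → possible child types {O, A} ✓
  I^B I^B → possible child types {B} ✗
  I^B i → possible child types {O, B} ✗
  i i → possible child types {O} ✗

I^A I^A, I^A I^B, I^A i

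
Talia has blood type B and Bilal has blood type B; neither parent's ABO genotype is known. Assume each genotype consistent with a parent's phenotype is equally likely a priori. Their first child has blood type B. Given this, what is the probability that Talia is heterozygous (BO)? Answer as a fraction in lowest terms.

7/15

Possible genotypes: Talia ∈ {BB, BO}; Bilal ∈ {BB, BO}.
Weight each parental genotype pair by prior × P(type-B child):
  BB × BB: posterior weight 4/15.
  BB × BO: posterior weight 4/15.
  BO × BB: posterior weight 4/15.
  BO × BO: posterior weight 1/5.
Sum the posterior weight over pairs where Talia is BO: 7/15.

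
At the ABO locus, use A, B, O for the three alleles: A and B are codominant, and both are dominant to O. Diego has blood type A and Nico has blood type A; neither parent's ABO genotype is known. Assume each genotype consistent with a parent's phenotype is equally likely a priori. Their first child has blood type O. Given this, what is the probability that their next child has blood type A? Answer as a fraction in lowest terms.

Possible genotypes: Diego ∈ {AA, AO}; Nico ∈ {AA, AO}.
Weight each parental genotype pair by prior × P(type-O child):
  AO × AO: posterior weight 1; P(next child type A) = 3/4.
Weighted sum = 3/4.

3/4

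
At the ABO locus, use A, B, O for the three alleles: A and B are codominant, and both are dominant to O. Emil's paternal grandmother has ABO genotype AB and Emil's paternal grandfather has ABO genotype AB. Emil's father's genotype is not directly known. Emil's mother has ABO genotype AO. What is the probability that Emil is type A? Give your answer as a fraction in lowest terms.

Emil's father's ABO genotype from AB × AB: 1/4 AA, 1/2 AB, 1/4 BB.
Crossing each possibility with the mother AO and summing P(type A): 1/4·1 + 1/2·1/2 + 1/4·0 = 1/2.

1/2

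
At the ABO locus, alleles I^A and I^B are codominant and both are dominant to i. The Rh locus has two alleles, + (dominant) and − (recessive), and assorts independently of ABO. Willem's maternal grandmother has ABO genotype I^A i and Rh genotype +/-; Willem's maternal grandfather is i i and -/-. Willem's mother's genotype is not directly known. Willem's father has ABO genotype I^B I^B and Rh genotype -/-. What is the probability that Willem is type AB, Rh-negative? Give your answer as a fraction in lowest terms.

3/16

Willem's mother's ABO genotype from I^A i × i i: 1/2 I^A i, 1/2 i i.
Crossing each possibility with the father I^B I^B and summing P(type AB): 1/2·1/2 + 1/2·0 = 1/4.
Similarly for Rh via the mother's Rh distribution: P(Rh-) = 3/4.
Independent loci: 1/4 × 3/4 = 3/16.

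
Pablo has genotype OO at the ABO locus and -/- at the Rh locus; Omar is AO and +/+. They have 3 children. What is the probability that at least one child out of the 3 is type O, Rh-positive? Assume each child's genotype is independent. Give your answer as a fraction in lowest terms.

7/8

ABO cross OO × AO → 1/2 O, 1/2 A.
Rh cross -/- × +/+ → 1 Rh+; so P(type O, Rh-positive) = 1/2 × 1 = 1/2 per child.
P(none) = (1/2)^3 = 1/8; P(at least one) = 1 − 1/8 = 7/8.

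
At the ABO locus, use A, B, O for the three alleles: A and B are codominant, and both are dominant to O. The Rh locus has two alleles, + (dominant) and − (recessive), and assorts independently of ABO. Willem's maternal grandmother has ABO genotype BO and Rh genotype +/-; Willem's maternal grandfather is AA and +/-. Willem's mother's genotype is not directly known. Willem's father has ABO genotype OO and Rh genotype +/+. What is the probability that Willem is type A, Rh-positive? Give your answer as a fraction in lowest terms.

1/2

Willem's mother's ABO genotype from BO × AA: 1/2 AB, 1/2 AO.
Crossing each possibility with the father OO and summing P(type A): 1/2·1/2 + 1/2·1/2 = 1/2.
Similarly for Rh via the mother's Rh distribution: P(Rh+) = 1.
Independent loci: 1/2 × 1 = 1/2.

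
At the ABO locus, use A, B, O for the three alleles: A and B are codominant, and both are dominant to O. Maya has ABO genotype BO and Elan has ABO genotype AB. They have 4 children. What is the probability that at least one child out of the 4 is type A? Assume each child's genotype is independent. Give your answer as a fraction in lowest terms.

ABO cross BO × AB → 1/4 A, 1/2 B, 1/4 AB.
So P(type A) = 1/4 per child.
P(none) = (3/4)^4 = 81/256; P(at least one) = 1 − 81/256 = 175/256.

175/256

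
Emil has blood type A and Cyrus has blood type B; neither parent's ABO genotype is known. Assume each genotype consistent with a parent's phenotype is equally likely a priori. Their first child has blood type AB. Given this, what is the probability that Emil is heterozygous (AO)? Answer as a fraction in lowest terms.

Possible genotypes: Emil ∈ {AA, AO}; Cyrus ∈ {BB, BO}.
Weight each parental genotype pair by prior × P(type-AB child):
  AA × BB: posterior weight 4/9.
  AA × BO: posterior weight 2/9.
  AO × BB: posterior weight 2/9.
  AO × BO: posterior weight 1/9.
Sum the posterior weight over pairs where Emil is AO: 1/3.

1/3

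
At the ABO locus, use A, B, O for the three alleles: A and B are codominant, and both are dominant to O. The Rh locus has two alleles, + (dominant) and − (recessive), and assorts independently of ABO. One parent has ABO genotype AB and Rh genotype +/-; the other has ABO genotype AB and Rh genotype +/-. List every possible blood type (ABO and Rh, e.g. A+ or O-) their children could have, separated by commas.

A+, A-, B+, B-, AB+, AB-

Gametes from AB × AB give offspring ABO genotypes AA, AB, BB, i.e. phenotypes A, B, AB.
Rh cross +/- × +/- → phenotypes Rh+, Rh-.
Combining independently: A+, A-, B+, B-, AB+, AB-.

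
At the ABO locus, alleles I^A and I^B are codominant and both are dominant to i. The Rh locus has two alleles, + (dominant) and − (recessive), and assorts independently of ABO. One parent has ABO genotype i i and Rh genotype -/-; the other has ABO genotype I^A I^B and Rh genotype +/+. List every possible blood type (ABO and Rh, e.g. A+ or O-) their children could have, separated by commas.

Gametes from i i × I^A I^B give offspring ABO genotypes I^A i, I^B i, i.e. phenotypes A, B.
Rh cross -/- × +/+ → phenotypes Rh+.
Combining independently: A+, B+.

A+, B+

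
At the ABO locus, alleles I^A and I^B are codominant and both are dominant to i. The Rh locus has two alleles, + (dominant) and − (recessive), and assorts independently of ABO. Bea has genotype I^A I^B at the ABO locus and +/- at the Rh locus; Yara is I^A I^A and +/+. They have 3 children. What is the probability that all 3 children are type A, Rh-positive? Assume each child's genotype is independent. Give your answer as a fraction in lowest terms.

1/8

ABO cross I^A I^B × I^A I^A → 1/2 A, 1/2 AB.
Rh cross +/- × +/+ → 1 Rh+; so P(type A, Rh-positive) = 1/2 × 1 = 1/2 per child.
All 3 independent: (1/2)^3 = 1/8.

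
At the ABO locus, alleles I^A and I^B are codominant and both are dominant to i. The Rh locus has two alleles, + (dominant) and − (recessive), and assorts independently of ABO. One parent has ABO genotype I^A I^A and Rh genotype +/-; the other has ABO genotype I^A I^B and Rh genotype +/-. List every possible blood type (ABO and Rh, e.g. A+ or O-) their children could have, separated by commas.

A+, A-, AB+, AB-

Gametes from I^A I^A × I^A I^B give offspring ABO genotypes I^A I^A, I^A I^B, i.e. phenotypes A, AB.
Rh cross +/- × +/- → phenotypes Rh+, Rh-.
Combining independently: A+, A-, AB+, AB-.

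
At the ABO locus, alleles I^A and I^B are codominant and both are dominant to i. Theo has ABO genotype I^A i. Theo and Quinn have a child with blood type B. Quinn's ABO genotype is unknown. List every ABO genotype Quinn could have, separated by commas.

I^A I^B, I^B I^B, I^B i

For each candidate genotype of Quinn, check whether crossing it with I^A i can produce every observed child phenotype.
  I^A I^A → possible child types {A} ✗
  I^A I^B → possible child types {A, B, AB} ✓
  I^A i → possible child types {O, A} ✗
  I^B I^B → possible child types {B, AB} ✓
  I^B i → possible child types {O, A, B, AB} ✓
  i i → possible child types {O, A} ✗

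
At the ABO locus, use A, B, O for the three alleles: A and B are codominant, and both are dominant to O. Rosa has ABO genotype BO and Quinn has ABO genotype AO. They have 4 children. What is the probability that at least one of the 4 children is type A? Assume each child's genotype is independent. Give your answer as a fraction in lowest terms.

ABO cross BO × AO → 1/4 O, 1/4 A, 1/4 B, 1/4 AB.
So P(type A) = 1/4 per child.
P(none) = (3/4)^4 = 81/256; P(at least one) = 1 − 81/256 = 175/256.

175/256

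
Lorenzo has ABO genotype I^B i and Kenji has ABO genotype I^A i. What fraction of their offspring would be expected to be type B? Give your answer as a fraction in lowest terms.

ABO cross I^B i × I^A i → offspring phenotypes: 1/4 O, 1/4 A, 1/4 B, 1/4 AB.
So P(type B) = 1/4.

1/4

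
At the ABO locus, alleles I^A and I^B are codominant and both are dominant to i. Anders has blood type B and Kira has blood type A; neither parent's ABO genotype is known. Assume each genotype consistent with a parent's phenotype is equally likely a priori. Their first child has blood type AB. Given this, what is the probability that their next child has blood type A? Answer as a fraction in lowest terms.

Possible genotypes: Anders ∈ {I^B I^B, I^B i}; Kira ∈ {I^A I^A, I^A i}.
Weight each parental genotype pair by prior × P(type-AB child):
  I^B I^B × I^A I^A: posterior weight 4/9; P(next child type A) = 0.
  I^B I^B × I^A i: posterior weight 2/9; P(next child type A) = 0.
  I^B i × I^A I^A: posterior weight 2/9; P(next child type A) = 1/2.
  I^B i × I^A i: posterior weight 1/9; P(next child type A) = 1/4.
Weighted sum = 5/36.

5/36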